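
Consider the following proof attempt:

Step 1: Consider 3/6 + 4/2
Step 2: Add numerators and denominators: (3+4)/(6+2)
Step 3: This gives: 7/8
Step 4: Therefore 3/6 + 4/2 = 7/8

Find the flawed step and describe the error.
Step 2: Add numerators and denominators: (3+4)/(6+2)

Step 2 incorrectly adds fractions by separately adding numerators and denominators. This is wrong. The correct method requires a common denominator: 3/6 + 4/2 = (3×2 + 4×6)/(6×2) = 30/12 = 5/2. The method used gives 7/8, which is different.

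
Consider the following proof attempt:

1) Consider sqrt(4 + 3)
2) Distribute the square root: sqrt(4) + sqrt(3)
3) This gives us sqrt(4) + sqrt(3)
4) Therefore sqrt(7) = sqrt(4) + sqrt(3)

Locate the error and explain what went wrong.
Step 2: Distribute the square root: sqrt(4) + sqrt(3)

Step 2 incorrectly 'distributes' the square root over addition. The square root function does not distribute: sqrt(a + b) ≠ sqrt(a) + sqrt(b). In fact, sqrt(4 + 3) = sqrt(7) ≈ 2.6458, while sqrt(4) + sqrt(3) ≈ 3.7321.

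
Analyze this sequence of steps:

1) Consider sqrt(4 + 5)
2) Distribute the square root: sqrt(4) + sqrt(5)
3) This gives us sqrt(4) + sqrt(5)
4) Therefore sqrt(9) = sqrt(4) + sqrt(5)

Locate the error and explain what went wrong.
Step 2: Distribute the square root: sqrt(4) + sqrt(5)

Step 2 incorrectly 'distributes' the square root over addition. The square root function does not distribute: sqrt(a + b) ≠ sqrt(a) + sqrt(b). In fact, sqrt(4 + 5) = sqrt(9) ≈ 3.0000, while sqrt(4) + sqrt(5) ≈ 4.2361.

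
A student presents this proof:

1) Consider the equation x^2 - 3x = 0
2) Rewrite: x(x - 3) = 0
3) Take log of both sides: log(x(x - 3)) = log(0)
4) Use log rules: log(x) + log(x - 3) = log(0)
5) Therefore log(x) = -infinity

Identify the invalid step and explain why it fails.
Step 3: Take log of both sides: log(x(x - 3)) = log(0)

Step 3 takes the logarithm of both sides, resulting in log(0) on the right side. The logarithm is only defined for positive numbers; log(0) is undefined (approaches negative infinity). This operation is invalid.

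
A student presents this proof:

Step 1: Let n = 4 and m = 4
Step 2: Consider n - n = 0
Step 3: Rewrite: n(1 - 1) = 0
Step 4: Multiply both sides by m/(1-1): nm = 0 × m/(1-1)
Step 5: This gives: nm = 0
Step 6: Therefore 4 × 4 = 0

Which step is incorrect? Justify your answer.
Step 4: Multiply both sides by m/(1-1): nm = 0 × m/(1-1)

Step 4 multiplies both sides by m/(1-1). However, 1-1 = 0, so this is multiplication by m/0, which is undefined. We cannot multiply by an undefined expression.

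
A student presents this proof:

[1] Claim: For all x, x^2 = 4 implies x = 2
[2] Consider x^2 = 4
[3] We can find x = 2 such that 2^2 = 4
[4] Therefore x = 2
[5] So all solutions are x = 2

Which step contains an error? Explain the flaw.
Step 4: Therefore x = 2

Step 4 incorrectly concludes that x = 2 is the only solution. The proof shows that x = 2 is A solution (existence), but does not show it is the ONLY solution (uniqueness). In fact, x = -2 is also a solution since (-2)^2 = 4. Finding one solution doesn't prove there are no others.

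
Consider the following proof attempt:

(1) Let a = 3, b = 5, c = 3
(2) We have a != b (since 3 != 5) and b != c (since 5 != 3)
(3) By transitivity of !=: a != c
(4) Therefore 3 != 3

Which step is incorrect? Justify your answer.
Step 3: By transitivity of !=: a != c

Step 3 incorrectly applies transitivity to the '!=' relation. Transitivity states: if a R b and b R c, then a R c. However, '!=' is not transitive. Counterexample: 3 != 5 and 5 != 3, but 3 = 3 (both equal 3). Transitivity holds for relations like <, <=, =, but not for !=.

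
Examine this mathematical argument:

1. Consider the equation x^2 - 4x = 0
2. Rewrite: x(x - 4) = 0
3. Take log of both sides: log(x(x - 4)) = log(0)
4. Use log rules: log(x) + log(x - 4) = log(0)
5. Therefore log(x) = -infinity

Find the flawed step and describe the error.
Step 3: Take log of both sides: log(x(x - 4)) = log(0)

Step 3 takes the logarithm of both sides, resulting in log(0) on the right side. The logarithm is only defined for positive numbers; log(0) is undefined (approaches negative infinity). This operation is invalid.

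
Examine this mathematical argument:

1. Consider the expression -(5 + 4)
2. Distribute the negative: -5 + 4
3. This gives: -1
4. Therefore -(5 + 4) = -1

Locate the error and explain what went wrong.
Step 2: Distribute the negative: -5 + 4

Step 2 incorrectly distributes the negative sign. The correct distribution is -(5 + 4) = -5 - 4 = -9. The negative must be applied to both terms, not just the first. The error treats -(5 + 4) as -5 + 4, which equals -1 instead of -9.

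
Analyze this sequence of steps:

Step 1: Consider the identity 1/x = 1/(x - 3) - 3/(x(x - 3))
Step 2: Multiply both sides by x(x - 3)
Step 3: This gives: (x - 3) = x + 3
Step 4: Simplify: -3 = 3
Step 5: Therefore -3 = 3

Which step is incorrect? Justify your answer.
Step 3: This gives: (x - 3) = x + 3

Step 3 makes a sign error when clearing denominators. Multiplying -3/(x(x - 3)) by x(x - 3) gives -3, not +3. The correct result is (x - 3) = x - 3, which is trivially true, not (x - 3) = x + 3. (Step 1 is a valid identity: 1/(x - 3) - 3/(x(x - 3)) = (x - 3)/(x(x - 3)) = 1/x.)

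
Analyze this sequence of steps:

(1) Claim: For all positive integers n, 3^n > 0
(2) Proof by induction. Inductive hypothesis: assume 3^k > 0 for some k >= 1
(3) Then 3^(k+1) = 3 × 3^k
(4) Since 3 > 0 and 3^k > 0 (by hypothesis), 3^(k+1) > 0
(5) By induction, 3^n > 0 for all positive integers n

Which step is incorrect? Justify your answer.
Step 5: By induction, 3^n > 0 for all positive integers n

Step 5 concludes the proof by induction, but no base case was ever established. A valid induction proof requires: (1) a base case proving 3^1 > 0, and (2) an inductive step showing IF 3^k > 0 THEN 3^(k+1) > 0. Steps 2-4 correctly establish the inductive step, but without the base case the conclusion in step 5 does not follow.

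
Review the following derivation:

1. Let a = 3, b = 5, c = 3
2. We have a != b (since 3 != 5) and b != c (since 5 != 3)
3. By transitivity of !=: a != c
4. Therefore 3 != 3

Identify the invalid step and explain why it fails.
Step 3: By transitivity of !=: a != c

Step 3 incorrectly applies transitivity to the '!=' relation. Transitivity states: if a R b and b R c, then a R c. However, '!=' is not transitive. Counterexample: 3 != 5 and 5 != 3, but 3 = 3 (both equal 3). Transitivity holds for relations like <, <=, =, but not for !=.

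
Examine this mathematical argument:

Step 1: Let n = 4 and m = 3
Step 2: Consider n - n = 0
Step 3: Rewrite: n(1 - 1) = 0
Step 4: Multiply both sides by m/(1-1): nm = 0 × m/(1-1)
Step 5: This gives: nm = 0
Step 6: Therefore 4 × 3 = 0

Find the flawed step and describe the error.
Step 4: Multiply both sides by m/(1-1): nm = 0 × m/(1-1)

Step 4 multiplies both sides by m/(1-1). However, 1-1 = 0, so this is multiplication by m/0, which is undefined. We cannot multiply by an undefined expression.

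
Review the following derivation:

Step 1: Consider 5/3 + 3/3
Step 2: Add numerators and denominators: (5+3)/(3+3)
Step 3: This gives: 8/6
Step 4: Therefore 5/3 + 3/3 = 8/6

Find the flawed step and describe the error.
Step 2: Add numerators and denominators: (5+3)/(3+3)

Step 2 incorrectly adds fractions by separately adding numerators and denominators. This is wrong. The correct method requires a common denominator: 5/3 + 3/3 = (5×3 + 3×3)/(3×3) = 24/9 = 8/3. The method used gives 8/6, which is different.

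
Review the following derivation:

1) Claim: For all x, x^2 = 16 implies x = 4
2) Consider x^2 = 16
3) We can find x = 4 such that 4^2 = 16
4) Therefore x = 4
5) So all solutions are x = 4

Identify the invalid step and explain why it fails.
Step 4: Therefore x = 4

Step 4 incorrectly concludes that x = 4 is the only solution. The proof shows that x = 4 is A solution (existence), but does not show it is the ONLY solution (uniqueness). In fact, x = -4 is also a solution since (-4)^2 = 16. Finding one solution doesn't prove there are no others.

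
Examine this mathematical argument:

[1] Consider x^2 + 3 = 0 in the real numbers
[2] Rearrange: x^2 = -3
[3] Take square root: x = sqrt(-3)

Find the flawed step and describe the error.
Step 3: Take square root: x = sqrt(-3)

Step 3 takes the square root of -3, which is negative. In the real number system, the square root of a negative number is undefined. The equation x^2 + 3 = 0 has no real solutions. Square roots of negative numbers only exist in the complex numbers.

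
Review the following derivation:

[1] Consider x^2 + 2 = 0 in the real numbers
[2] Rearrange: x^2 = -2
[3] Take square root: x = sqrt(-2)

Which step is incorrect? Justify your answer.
Step 3: Take square root: x = sqrt(-2)

Step 3 takes the square root of -2, which is negative. In the real number system, the square root of a negative number is undefined. The equation x^2 + 2 = 0 has no real solutions. Square roots of negative numbers only exist in the complex numbers.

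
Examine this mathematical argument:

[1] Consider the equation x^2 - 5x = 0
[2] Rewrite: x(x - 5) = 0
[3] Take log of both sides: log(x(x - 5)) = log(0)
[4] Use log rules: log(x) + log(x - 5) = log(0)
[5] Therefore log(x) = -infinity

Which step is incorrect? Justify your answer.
Step 3: Take log of both sides: log(x(x - 5)) = log(0)

Step 3 takes the logarithm of both sides, resulting in log(0) on the right side. The logarithm is only defined for positive numbers; log(0) is undefined (approaches negative infinity). This operation is invalid.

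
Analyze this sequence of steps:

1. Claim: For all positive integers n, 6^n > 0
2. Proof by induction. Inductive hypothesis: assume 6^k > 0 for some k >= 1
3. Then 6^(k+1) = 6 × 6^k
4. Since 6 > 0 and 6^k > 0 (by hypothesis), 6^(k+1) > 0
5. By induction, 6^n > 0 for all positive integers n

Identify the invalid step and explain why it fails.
Step 5: By induction, 6^n > 0 for all positive integers n

Step 5 concludes the proof by induction, but no base case was ever established. A valid induction proof requires: (1) a base case proving 6^1 > 0, and (2) an inductive step showing IF 6^k > 0 THEN 6^(k+1) > 0. Steps 2-4 correctly establish the inductive step, but without the base case the conclusion in step 5 does not follow.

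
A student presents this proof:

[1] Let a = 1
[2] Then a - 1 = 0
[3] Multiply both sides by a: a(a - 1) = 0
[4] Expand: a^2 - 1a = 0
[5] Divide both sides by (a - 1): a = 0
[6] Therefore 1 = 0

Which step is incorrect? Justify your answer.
Step 5: Divide both sides by (a - 1): a = 0

Step 5 divides both sides by (a - 1). However, since a = 1, we have (a - 1) = 0. Division by zero is undefined, making this step invalid.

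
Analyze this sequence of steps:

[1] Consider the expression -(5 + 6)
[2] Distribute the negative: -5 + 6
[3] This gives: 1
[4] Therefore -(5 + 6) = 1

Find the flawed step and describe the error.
Step 2: Distribute the negative: -5 + 6

Step 2 incorrectly distributes the negative sign. The correct distribution is -(5 + 6) = -5 - 6 = -11. The negative must be applied to both terms, not just the first. The error treats -(5 + 6) as -5 + 6, which equals 1 instead of -11.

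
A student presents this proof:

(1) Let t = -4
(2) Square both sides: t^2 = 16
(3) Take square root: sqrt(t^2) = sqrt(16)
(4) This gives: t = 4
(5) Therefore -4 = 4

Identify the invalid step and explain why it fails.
Step 4: This gives: t = 4

Step 4 incorrectly states that sqrt(t^2) = t. The correct identity is sqrt(t^2) = |t|. Since t = -4 < 0, we have sqrt(t^2) = |-4| = 4, not t = -4.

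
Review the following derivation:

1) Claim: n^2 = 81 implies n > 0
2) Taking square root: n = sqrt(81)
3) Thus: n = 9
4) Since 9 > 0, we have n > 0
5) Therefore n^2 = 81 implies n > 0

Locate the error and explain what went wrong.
Step 2: Taking square root: n = sqrt(81)

Step 2 takes the square root and assumes the positive root only. The equation n^2 = 81 actually has two solutions: n = 9 and n = -9. The proof silently assumes n > 0 without justification, then uses this assumption to conclude n > 0, which is circular. The counterexample n = -9 shows the claim is false.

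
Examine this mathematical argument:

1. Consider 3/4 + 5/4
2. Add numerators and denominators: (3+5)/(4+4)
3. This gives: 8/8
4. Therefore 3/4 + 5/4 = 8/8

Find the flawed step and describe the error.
Step 2: Add numerators and denominators: (3+5)/(4+4)

Step 2 incorrectly adds fractions by separately adding numerators and denominators. This is wrong. The correct method requires a common denominator: 3/4 + 5/4 = (3×4 + 5×4)/(4×4) = 32/16 = 2. The method used gives 8/8, which is different.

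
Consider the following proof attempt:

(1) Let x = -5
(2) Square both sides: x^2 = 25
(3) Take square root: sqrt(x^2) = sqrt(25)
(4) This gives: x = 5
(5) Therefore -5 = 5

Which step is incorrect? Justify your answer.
Step 4: This gives: x = 5

Step 4 incorrectly states that sqrt(x^2) = x. The correct identity is sqrt(x^2) = |x|. Since x = -5 < 0, we have sqrt(x^2) = |-5| = 5, not x = -5.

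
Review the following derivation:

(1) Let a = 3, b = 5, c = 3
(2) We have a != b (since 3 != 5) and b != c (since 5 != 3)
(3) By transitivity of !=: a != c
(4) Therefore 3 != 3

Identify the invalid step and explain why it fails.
Step 3: By transitivity of !=: a != c

Step 3 incorrectly applies transitivity to the '!=' relation. Transitivity states: if a R b and b R c, then a R c. However, '!=' is not transitive. Counterexample: 3 != 5 and 5 != 3, but 3 = 3 (both equal 3). Transitivity holds for relations like <, <=, =, but not for !=.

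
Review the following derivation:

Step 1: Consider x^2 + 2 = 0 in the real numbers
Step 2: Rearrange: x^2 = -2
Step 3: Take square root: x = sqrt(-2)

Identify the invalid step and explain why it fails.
Step 3: Take square root: x = sqrt(-2)

Step 3 takes the square root of -2, which is negative. In the real number system, the square root of a negative number is undefined. The equation x^2 + 2 = 0 has no real solutions. Square roots of negative numbers only exist in the complex numbers.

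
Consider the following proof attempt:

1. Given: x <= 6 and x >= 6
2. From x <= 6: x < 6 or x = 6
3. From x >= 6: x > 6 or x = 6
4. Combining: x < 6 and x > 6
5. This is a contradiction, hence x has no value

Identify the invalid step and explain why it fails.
Step 4: Combining: x < 6 and x > 6

Step 4 incorrectly combines the conditions. From x <= 6 and x >= 6, the intersection is x = 6. The error treats the 'or' cases as 'and' requirements. The correct conclusion is that x = 6 is the unique solution, not that no solution exists.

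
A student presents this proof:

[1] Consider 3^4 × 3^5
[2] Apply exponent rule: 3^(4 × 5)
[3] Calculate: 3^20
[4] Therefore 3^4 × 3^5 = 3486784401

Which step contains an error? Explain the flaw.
Step 2: Apply exponent rule: 3^(4 × 5)

Step 2 incorrectly states that a^b × a^c = a^(b×c). The correct rule is a^b × a^c = a^(b+c). The actual value is 3^4 × 3^5 = 3^9 = 19683, not 3^20 = 3486784401.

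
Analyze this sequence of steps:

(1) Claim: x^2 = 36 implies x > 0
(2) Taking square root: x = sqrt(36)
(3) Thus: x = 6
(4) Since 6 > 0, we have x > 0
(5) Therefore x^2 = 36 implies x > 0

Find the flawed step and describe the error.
Step 2: Taking square root: x = sqrt(36)

Step 2 takes the square root and assumes the positive root only. The equation x^2 = 36 actually has two solutions: x = 6 and x = -6. The proof silently assumes x > 0 without justification, then uses this assumption to conclude x > 0, which is circular. The counterexample x = -6 shows the claim is false.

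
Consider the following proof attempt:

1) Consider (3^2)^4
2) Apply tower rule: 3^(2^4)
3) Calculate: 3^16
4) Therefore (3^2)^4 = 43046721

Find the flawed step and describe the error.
Step 2: Apply tower rule: 3^(2^4)

Step 2 incorrectly states that (a^b)^c = a^(b^c). The correct rule is (a^b)^c = a^(b×c). The actual value is (3^2)^4 = 3^8 = 6561, not 3^16 = 43046721.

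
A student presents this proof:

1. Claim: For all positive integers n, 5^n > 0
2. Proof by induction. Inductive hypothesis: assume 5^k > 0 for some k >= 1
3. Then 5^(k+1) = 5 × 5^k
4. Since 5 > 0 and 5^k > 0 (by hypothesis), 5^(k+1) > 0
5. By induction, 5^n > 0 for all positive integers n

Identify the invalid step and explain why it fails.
Step 5: By induction, 5^n > 0 for all positive integers n

Step 5 concludes the proof by induction, but no base case was ever established. A valid induction proof requires: (1) a base case proving 5^1 > 0, and (2) an inductive step showing IF 5^k > 0 THEN 5^(k+1) > 0. Steps 2-4 correctly establish the inductive step, but without the base case the conclusion in step 5 does not follow.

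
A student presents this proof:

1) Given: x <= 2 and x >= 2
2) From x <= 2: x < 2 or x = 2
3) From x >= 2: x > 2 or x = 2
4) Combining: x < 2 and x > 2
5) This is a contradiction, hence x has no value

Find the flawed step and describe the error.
Step 4: Combining: x < 2 and x > 2

Step 4 incorrectly combines the conditions. From x <= 2 and x >= 2, the intersection is x = 2. The error treats the 'or' cases as 'and' requirements. The correct conclusion is that x = 2 is the unique solution, not that no solution exists.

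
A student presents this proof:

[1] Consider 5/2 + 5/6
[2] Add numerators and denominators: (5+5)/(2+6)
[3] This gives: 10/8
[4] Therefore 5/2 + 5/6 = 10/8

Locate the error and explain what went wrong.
Step 2: Add numerators and denominators: (5+5)/(2+6)

Step 2 incorrectly adds fractions by separately adding numerators and denominators. This is wrong. The correct method requires a common denominator: 5/2 + 5/6 = (5×6 + 5×2)/(2×6) = 40/12 = 10/3. The method used gives 10/8, which is different.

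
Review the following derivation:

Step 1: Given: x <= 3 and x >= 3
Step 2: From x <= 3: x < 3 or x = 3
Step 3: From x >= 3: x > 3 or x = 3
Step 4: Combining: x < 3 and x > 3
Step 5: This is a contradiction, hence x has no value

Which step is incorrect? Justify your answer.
Step 4: Combining: x < 3 and x > 3

Step 4 incorrectly combines the conditions. From x <= 3 and x >= 3, the intersection is x = 3. The error treats the 'or' cases as 'and' requirements. The correct conclusion is that x = 3 is the unique solution, not that no solution exists.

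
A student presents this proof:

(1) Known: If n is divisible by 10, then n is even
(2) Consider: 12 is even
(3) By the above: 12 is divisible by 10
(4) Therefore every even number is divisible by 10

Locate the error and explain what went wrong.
Step 3: By the above: 12 is divisible by 10

Step 3 commits the fallacy of affirming the consequent. The known fact 'divisible by 10 → even' does NOT imply 'even → divisible by 10'. That would be the converse, which is false. For example, 12 is even but 12 ÷ 10 = 1.20, which is not an integer.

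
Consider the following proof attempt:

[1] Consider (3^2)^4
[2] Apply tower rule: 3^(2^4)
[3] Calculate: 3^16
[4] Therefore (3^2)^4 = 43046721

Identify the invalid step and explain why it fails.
Step 2: Apply tower rule: 3^(2^4)

Step 2 incorrectly states that (a^b)^c = a^(b^c). The correct rule is (a^b)^c = a^(b×c). The actual value is (3^2)^4 = 3^8 = 6561, not 3^16 = 43046721.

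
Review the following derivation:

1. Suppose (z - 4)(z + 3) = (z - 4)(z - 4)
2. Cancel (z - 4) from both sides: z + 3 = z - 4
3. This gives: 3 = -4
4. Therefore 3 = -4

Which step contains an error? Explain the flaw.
Step 2: Cancel (z - 4) from both sides: z + 3 = z - 4

Step 2 cancels (z - 4) from both sides. This is only valid if (z - 4) ≠ 0, i.e., z ≠ 4. When z = 4, both sides equal zero regardless of the other factors. The correct approach requires considering z = 4 as a separate case.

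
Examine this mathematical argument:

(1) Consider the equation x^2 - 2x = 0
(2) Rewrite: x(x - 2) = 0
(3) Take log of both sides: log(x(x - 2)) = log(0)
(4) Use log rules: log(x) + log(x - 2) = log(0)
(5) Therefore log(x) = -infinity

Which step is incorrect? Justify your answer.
Step 3: Take log of both sides: log(x(x - 2)) = log(0)

Step 3 takes the logarithm of both sides, resulting in log(0) on the right side. The logarithm is only defined for positive numbers; log(0) is undefined (approaches negative infinity). This operation is invalid.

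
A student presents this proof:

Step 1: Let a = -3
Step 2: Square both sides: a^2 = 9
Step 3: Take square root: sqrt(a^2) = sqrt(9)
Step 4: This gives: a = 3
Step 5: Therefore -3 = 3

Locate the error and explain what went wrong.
Step 4: This gives: a = 3

Step 4 incorrectly states that sqrt(a^2) = a. The correct identity is sqrt(a^2) = |a|. Since a = -3 < 0, we have sqrt(a^2) = |-3| = 3, not a = -3.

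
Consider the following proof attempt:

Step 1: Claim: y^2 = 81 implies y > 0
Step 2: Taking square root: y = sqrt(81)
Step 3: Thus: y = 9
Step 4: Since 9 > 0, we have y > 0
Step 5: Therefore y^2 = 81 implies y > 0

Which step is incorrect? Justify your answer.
Step 2: Taking square root: y = sqrt(81)

Step 2 takes the square root and assumes the positive root only. The equation y^2 = 81 actually has two solutions: y = 9 and y = -9. The proof silently assumes y > 0 without justification, then uses this assumption to conclude y > 0, which is circular. The counterexample y = -9 shows the claim is false.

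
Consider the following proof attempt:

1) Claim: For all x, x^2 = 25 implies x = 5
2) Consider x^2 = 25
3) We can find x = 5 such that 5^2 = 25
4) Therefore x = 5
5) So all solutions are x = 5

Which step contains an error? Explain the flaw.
Step 4: Therefore x = 5

Step 4 incorrectly concludes that x = 5 is the only solution. The proof shows that x = 5 is A solution (existence), but does not show it is the ONLY solution (uniqueness). In fact, x = -5 is also a solution since (-5)^2 = 25. Finding one solution doesn't prove there are no others.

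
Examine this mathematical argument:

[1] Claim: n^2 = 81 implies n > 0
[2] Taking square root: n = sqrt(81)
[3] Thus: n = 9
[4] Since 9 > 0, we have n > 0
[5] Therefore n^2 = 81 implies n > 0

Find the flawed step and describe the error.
Step 2: Taking square root: n = sqrt(81)

Step 2 takes the square root and assumes the positive root only. The equation n^2 = 81 actually has two solutions: n = 9 and n = -9. The proof silently assumes n > 0 without justification, then uses this assumption to conclude n > 0, which is circular. The counterexample n = -9 shows the claim is false.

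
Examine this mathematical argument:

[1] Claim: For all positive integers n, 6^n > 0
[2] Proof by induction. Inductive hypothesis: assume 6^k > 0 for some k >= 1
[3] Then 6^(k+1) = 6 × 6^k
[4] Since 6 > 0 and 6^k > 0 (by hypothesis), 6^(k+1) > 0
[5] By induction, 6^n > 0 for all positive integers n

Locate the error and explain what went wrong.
Step 5: By induction, 6^n > 0 for all positive integers n

Step 5 concludes the proof by induction, but no base case was ever established. A valid induction proof requires: (1) a base case proving 6^1 > 0, and (2) an inductive step showing IF 6^k > 0 THEN 6^(k+1) > 0. Steps 2-4 correctly establish the inductive step, but without the base case the conclusion in step 5 does not follow.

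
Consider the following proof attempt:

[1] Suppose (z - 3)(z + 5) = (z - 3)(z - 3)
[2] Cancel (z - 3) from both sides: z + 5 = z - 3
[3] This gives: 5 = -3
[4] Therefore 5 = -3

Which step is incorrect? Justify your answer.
Step 2: Cancel (z - 3) from both sides: z + 5 = z - 3

Step 2 cancels (z - 3) from both sides. This is only valid if (z - 3) ≠ 0, i.e., z ≠ 3. When z = 3, both sides equal zero regardless of the other factors. The correct approach requires considering z = 3 as a separate case.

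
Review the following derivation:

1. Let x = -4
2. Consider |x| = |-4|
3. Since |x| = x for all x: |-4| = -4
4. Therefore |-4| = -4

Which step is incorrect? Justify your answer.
Step 3: Since |x| = x for all x: |-4| = -4

Step 3 incorrectly states that |x| = x for all x. The correct definition is |x| = x when x >= 0, and |x| = -x when x < 0. Since -4 < 0, we have |-4| = -(-4) = 4, not -4.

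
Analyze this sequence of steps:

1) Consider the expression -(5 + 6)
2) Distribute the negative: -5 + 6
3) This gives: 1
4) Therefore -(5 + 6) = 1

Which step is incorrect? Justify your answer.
Step 2: Distribute the negative: -5 + 6

Step 2 incorrectly distributes the negative sign. The correct distribution is -(5 + 6) = -5 - 6 = -11. The negative must be applied to both terms, not just the first. The error treats -(5 + 6) as -5 + 6, which equals 1 instead of -11.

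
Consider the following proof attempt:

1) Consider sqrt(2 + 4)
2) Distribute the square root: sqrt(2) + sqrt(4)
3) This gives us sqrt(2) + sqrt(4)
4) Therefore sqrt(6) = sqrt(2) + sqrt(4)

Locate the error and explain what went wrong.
Step 2: Distribute the square root: sqrt(2) + sqrt(4)

Step 2 incorrectly 'distributes' the square root over addition. The square root function does not distribute: sqrt(a + b) ≠ sqrt(a) + sqrt(b). In fact, sqrt(2 + 4) = sqrt(6) ≈ 2.4495, while sqrt(2) + sqrt(4) ≈ 3.4142.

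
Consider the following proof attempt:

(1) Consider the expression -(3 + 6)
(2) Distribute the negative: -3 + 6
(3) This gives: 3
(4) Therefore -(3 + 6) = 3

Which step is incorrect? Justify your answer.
Step 2: Distribute the negative: -3 + 6

Step 2 incorrectly distributes the negative sign. The correct distribution is -(3 + 6) = -3 - 6 = -9. The negative must be applied to both terms, not just the first. The error treats -(3 + 6) as -3 + 6, which equals 3 instead of -9.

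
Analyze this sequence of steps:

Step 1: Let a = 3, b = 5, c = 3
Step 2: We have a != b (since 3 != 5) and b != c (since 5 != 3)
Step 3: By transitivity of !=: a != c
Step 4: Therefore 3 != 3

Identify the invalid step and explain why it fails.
Step 3: By transitivity of !=: a != c

Step 3 incorrectly applies transitivity to the '!=' relation. Transitivity states: if a R b and b R c, then a R c. However, '!=' is not transitive. Counterexample: 3 != 5 and 5 != 3, but 3 = 3 (both equal 3). Transitivity holds for relations like <, <=, =, but not for !=.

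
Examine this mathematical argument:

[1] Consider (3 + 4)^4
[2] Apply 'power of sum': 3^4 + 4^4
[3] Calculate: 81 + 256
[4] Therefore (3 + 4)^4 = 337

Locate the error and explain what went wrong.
Step 2: Apply 'power of sum': 3^4 + 4^4

Step 2 incorrectly applies a non-existent rule '(a+b)^n = a^n + b^n'. This is false in general. The correct expansion uses the binomial theorem. The actual value is (3 + 4)^4 = 7^4 = 2401, not 337.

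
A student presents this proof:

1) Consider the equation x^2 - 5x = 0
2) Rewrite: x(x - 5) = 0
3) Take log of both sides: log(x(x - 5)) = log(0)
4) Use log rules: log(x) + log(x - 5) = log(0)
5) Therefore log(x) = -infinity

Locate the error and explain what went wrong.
Step 3: Take log of both sides: log(x(x - 5)) = log(0)

Step 3 takes the logarithm of both sides, resulting in log(0) on the right side. The logarithm is only defined for positive numbers; log(0) is undefined (approaches negative infinity). This operation is invalid.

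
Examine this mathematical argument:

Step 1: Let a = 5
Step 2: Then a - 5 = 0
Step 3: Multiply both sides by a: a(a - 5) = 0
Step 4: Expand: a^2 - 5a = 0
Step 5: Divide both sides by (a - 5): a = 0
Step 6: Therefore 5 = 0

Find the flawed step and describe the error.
Step 5: Divide both sides by (a - 5): a = 0

Step 5 divides both sides by (a - 5). However, since a = 5, we have (a - 5) = 0. Division by zero is undefined, making this step invalid.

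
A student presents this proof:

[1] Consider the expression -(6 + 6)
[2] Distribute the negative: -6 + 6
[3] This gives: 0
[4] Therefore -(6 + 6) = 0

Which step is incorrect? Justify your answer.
Step 2: Distribute the negative: -6 + 6

Step 2 incorrectly distributes the negative sign. The correct distribution is -(6 + 6) = -6 - 6 = -12. The negative must be applied to both terms, not just the first. The error treats -(6 + 6) as -6 + 6, which equals 0 instead of -12.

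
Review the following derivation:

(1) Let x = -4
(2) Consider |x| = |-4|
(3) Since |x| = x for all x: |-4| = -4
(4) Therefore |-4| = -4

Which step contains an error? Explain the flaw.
Step 3: Since |x| = x for all x: |-4| = -4

Step 3 incorrectly states that |x| = x for all x. The correct definition is |x| = x when x >= 0, and |x| = -x when x < 0. Since -4 < 0, we have |-4| = -(-4) = 4, not -4.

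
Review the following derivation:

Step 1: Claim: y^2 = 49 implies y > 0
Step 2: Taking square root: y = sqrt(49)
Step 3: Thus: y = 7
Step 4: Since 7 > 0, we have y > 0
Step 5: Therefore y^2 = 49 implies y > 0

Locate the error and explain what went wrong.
Step 2: Taking square root: y = sqrt(49)

Step 2 takes the square root and assumes the positive root only. The equation y^2 = 49 actually has two solutions: y = 7 and y = -7. The proof silently assumes y > 0 without justification, then uses this assumption to conclude y > 0, which is circular. The counterexample y = -7 shows the claim is false.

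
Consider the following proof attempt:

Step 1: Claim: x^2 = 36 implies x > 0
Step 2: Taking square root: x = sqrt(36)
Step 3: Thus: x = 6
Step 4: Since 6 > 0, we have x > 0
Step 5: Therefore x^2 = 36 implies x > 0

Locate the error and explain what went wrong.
Step 2: Taking square root: x = sqrt(36)

Step 2 takes the square root and assumes the positive root only. The equation x^2 = 36 actually has two solutions: x = 6 and x = -6. The proof silently assumes x > 0 without justification, then uses this assumption to conclude x > 0, which is circular. The counterexample x = -6 shows the claim is false.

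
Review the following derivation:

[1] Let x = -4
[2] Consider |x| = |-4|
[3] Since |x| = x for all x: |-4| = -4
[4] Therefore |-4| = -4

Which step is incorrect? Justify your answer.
Step 3: Since |x| = x for all x: |-4| = -4

Step 3 incorrectly states that |x| = x for all x. The correct definition is |x| = x when x >= 0, and |x| = -x when x < 0. Since -4 < 0, we have |-4| = -(-4) = 4, not -4.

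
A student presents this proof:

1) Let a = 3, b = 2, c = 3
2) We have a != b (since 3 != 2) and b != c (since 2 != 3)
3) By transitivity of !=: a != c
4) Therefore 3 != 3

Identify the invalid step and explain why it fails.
Step 3: By transitivity of !=: a != c

Step 3 incorrectly applies transitivity to the '!=' relation. Transitivity states: if a R b and b R c, then a R c. However, '!=' is not transitive. Counterexample: 3 != 2 and 2 != 3, but 3 = 3 (both equal 3). Transitivity holds for relations like <, <=, =, but not for !=.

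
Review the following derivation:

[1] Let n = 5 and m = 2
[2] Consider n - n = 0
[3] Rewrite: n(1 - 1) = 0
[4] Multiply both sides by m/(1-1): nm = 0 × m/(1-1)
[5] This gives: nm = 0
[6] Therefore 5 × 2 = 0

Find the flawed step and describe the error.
Step 4: Multiply both sides by m/(1-1): nm = 0 × m/(1-1)

Step 4 multiplies both sides by m/(1-1). However, 1-1 = 0, so this is multiplication by m/0, which is undefined. We cannot multiply by an undefined expression.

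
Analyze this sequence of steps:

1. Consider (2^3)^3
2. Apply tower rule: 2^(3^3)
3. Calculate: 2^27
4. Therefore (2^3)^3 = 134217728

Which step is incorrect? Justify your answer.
Step 2: Apply tower rule: 2^(3^3)

Step 2 incorrectly states that (a^b)^c = a^(b^c). The correct rule is (a^b)^c = a^(b×c). The actual value is (2^3)^3 = 2^9 = 512, not 2^27 = 134217728.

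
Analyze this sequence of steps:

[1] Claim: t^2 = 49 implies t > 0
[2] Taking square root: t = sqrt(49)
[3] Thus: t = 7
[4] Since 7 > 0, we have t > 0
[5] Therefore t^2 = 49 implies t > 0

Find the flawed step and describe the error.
Step 2: Taking square root: t = sqrt(49)

Step 2 takes the square root and assumes the positive root only. The equation t^2 = 49 actually has two solutions: t = 7 and t = -7. The proof silently assumes t > 0 without justification, then uses this assumption to conclude t > 0, which is circular. The counterexample t = -7 shows the claim is false.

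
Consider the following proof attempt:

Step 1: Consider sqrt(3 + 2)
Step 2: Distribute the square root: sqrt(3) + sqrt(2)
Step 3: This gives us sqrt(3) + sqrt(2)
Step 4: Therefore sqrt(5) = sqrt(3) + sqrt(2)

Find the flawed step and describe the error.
Step 2: Distribute the square root: sqrt(3) + sqrt(2)

Step 2 incorrectly 'distributes' the square root over addition. The square root function does not distribute: sqrt(a + b) ≠ sqrt(a) + sqrt(b). In fact, sqrt(3 + 2) = sqrt(5) ≈ 2.2361, while sqrt(3) + sqrt(2) ≈ 3.1463.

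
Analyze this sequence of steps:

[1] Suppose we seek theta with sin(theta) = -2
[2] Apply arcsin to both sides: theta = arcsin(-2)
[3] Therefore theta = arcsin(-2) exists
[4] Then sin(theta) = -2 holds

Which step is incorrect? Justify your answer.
Step 2: Apply arcsin to both sides: theta = arcsin(-2)

Step 2 applies arcsin to -2. However, arcsin(x) is only defined for x in [-1, 1] because sin(theta) can only produce values in that range. Since |-2| > 1, arcsin(-2) is undefined. There is no angle whose sine equals -2.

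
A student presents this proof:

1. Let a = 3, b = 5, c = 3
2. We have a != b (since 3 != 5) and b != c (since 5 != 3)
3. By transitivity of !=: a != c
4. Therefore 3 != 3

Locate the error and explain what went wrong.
Step 3: By transitivity of !=: a != c

Step 3 incorrectly applies transitivity to the '!=' relation. Transitivity states: if a R b and b R c, then a R c. However, '!=' is not transitive. Counterexample: 3 != 5 and 5 != 3, but 3 = 3 (both equal 3). Transitivity holds for relations like <, <=, =, but not for !=.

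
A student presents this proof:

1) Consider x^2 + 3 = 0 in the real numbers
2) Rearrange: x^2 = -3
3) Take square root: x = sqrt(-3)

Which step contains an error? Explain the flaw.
Step 3: Take square root: x = sqrt(-3)

Step 3 takes the square root of -3, which is negative. In the real number system, the square root of a negative number is undefined. The equation x^2 + 3 = 0 has no real solutions. Square roots of negative numbers only exist in the complex numbers.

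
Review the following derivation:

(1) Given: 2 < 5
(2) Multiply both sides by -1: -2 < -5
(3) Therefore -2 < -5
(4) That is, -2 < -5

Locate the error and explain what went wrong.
Step 2: Multiply both sides by -1: -2 < -5

Step 2 multiplies both sides by -1 but fails to reverse the inequality sign. When multiplying (or dividing) an inequality by a negative number, the direction must be reversed. Since 2 < 5, we should get -2 > -5, i.e., -2 > -5.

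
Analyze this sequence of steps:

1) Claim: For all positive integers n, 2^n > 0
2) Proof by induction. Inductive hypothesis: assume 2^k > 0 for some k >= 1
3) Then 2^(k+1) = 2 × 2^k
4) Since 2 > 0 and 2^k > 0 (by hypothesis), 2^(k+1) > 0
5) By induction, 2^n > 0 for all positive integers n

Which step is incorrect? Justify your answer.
Step 5: By induction, 2^n > 0 for all positive integers n

Step 5 concludes the proof by induction, but no base case was ever established. A valid induction proof requires: (1) a base case proving 2^1 > 0, and (2) an inductive step showing IF 2^k > 0 THEN 2^(k+1) > 0. Steps 2-4 correctly establish the inductive step, but without the base case the conclusion in step 5 does not follow.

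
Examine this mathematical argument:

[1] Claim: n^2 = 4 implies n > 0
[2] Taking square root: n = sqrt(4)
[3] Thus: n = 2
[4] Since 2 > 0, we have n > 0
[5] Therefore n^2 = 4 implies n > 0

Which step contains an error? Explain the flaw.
Step 2: Taking square root: n = sqrt(4)

Step 2 takes the square root and assumes the positive root only. The equation n^2 = 4 actually has two solutions: n = 2 and n = -2. The proof silently assumes n > 0 without justification, then uses this assumption to conclude n > 0, which is circular. The counterexample n = -2 shows the claim is false.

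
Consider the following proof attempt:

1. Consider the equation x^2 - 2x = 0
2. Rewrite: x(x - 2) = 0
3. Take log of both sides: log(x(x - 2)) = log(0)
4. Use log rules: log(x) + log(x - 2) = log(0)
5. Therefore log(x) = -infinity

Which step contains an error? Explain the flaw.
Step 3: Take log of both sides: log(x(x - 2)) = log(0)

Step 3 takes the logarithm of both sides, resulting in log(0) on the right side. The logarithm is only defined for positive numbers; log(0) is undefined (approaches negative infinity). This operation is invalid.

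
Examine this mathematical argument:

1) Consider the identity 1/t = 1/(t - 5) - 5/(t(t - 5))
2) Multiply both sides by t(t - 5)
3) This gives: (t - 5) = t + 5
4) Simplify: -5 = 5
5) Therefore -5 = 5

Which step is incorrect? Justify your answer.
Step 3: This gives: (t - 5) = t + 5

Step 3 makes a sign error when clearing denominators. Multiplying -5/(t(t - 5)) by t(t - 5) gives -5, not +5. The correct result is (t - 5) = t - 5, which is trivially true, not (t - 5) = t + 5. (Step 1 is a valid identity: 1/(t - 5) - 5/(t(t - 5)) = (t - 5)/(t(t - 5)) = 1/t.)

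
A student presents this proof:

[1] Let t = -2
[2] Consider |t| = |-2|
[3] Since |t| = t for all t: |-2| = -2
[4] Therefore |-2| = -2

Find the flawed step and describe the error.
Step 3: Since |t| = t for all t: |-2| = -2

Step 3 incorrectly states that |t| = t for all t. The correct definition is |t| = t when t >= 0, and |t| = -t when t < 0. Since -2 < 0, we have |-2| = -(-2) = 2, not -2.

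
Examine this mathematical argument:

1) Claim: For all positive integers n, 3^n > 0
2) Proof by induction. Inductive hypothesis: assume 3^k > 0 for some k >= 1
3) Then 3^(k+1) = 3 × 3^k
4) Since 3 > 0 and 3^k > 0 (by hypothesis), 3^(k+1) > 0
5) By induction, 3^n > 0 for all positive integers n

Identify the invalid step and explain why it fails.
Step 5: By induction, 3^n > 0 for all positive integers n

Step 5 concludes the proof by induction, but no base case was ever established. A valid induction proof requires: (1) a base case proving 3^1 > 0, and (2) an inductive step showing IF 3^k > 0 THEN 3^(k+1) > 0. Steps 2-4 correctly establish the inductive step, but without the base case the conclusion in step 5 does not follow.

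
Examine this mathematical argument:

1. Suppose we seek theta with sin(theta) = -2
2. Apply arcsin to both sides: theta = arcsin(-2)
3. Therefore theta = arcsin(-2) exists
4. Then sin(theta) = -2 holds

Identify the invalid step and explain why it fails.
Step 2: Apply arcsin to both sides: theta = arcsin(-2)

Step 2 applies arcsin to -2. However, arcsin(x) is only defined for x in [-1, 1] because sin(theta) can only produce values in that range. Since |-2| > 1, arcsin(-2) is undefined. There is no angle whose sine equals -2.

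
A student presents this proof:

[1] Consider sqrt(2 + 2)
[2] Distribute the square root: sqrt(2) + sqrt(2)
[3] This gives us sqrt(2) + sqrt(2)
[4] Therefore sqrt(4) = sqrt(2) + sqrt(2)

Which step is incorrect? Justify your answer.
Step 2: Distribute the square root: sqrt(2) + sqrt(2)

Step 2 incorrectly 'distributes' the square root over addition. The square root function does not distribute: sqrt(a + b) ≠ sqrt(a) + sqrt(b). In fact, sqrt(2 + 2) = sqrt(4) ≈ 2.0000, while sqrt(2) + sqrt(2) ≈ 2.8284.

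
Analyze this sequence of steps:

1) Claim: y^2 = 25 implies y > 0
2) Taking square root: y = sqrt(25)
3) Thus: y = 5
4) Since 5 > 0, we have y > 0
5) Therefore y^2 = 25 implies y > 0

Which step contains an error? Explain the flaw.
Step 2: Taking square root: y = sqrt(25)

Step 2 takes the square root and assumes the positive root only. The equation y^2 = 25 actually has two solutions: y = 5 and y = -5. The proof silently assumes y > 0 without justification, then uses this assumption to conclude y > 0, which is circular. The counterexample y = -5 shows the claim is false.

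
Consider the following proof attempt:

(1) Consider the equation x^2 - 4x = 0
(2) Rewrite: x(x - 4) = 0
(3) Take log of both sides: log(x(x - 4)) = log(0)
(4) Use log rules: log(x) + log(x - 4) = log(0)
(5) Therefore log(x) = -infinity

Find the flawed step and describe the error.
Step 3: Take log of both sides: log(x(x - 4)) = log(0)

Step 3 takes the logarithm of both sides, resulting in log(0) on the right side. The logarithm is only defined for positive numbers; log(0) is undefined (approaches negative infinity). This operation is invalid.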